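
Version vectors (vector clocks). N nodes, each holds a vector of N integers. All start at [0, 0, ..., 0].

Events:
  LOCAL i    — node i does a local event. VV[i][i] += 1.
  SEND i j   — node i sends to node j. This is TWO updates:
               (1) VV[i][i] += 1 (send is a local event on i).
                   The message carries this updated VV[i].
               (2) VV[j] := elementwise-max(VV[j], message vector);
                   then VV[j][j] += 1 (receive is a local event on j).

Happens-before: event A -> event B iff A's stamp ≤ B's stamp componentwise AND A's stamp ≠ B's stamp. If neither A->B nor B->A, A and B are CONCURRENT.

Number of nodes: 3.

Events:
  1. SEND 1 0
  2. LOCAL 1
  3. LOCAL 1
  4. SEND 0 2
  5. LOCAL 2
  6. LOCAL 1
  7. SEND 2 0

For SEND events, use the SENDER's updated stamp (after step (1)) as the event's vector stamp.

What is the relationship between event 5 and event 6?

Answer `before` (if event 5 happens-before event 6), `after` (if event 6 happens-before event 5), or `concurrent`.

Initial: VV[0]=[0, 0, 0]
Initial: VV[1]=[0, 0, 0]
Initial: VV[2]=[0, 0, 0]
Event 1: SEND 1->0: VV[1][1]++ -> VV[1]=[0, 1, 0], msg_vec=[0, 1, 0]; VV[0]=max(VV[0],msg_vec) then VV[0][0]++ -> VV[0]=[1, 1, 0]
Event 2: LOCAL 1: VV[1][1]++ -> VV[1]=[0, 2, 0]
Event 3: LOCAL 1: VV[1][1]++ -> VV[1]=[0, 3, 0]
Event 4: SEND 0->2: VV[0][0]++ -> VV[0]=[2, 1, 0], msg_vec=[2, 1, 0]; VV[2]=max(VV[2],msg_vec) then VV[2][2]++ -> VV[2]=[2, 1, 1]
Event 5: LOCAL 2: VV[2][2]++ -> VV[2]=[2, 1, 2]
Event 6: LOCAL 1: VV[1][1]++ -> VV[1]=[0, 4, 0]
Event 7: SEND 2->0: VV[2][2]++ -> VV[2]=[2, 1, 3], msg_vec=[2, 1, 3]; VV[0]=max(VV[0],msg_vec) then VV[0][0]++ -> VV[0]=[3, 1, 3]
Event 5 stamp: [2, 1, 2]
Event 6 stamp: [0, 4, 0]
[2, 1, 2] <= [0, 4, 0]? False
[0, 4, 0] <= [2, 1, 2]? False
Relation: concurrent

Answer: concurrent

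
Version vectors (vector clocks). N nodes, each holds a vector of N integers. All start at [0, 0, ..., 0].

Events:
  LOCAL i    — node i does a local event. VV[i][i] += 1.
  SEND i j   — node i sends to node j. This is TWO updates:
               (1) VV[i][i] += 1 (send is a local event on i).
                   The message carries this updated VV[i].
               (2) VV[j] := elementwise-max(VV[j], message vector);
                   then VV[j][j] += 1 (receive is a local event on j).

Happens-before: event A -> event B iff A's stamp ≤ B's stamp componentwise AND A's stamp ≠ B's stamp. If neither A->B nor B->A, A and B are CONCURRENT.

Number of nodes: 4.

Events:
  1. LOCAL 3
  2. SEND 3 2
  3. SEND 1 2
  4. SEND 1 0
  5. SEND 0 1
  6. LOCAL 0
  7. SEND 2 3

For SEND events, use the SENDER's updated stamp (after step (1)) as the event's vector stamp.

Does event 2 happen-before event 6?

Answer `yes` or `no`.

Answer: no

Derivation:
Initial: VV[0]=[0, 0, 0, 0]
Initial: VV[1]=[0, 0, 0, 0]
Initial: VV[2]=[0, 0, 0, 0]
Initial: VV[3]=[0, 0, 0, 0]
Event 1: LOCAL 3: VV[3][3]++ -> VV[3]=[0, 0, 0, 1]
Event 2: SEND 3->2: VV[3][3]++ -> VV[3]=[0, 0, 0, 2], msg_vec=[0, 0, 0, 2]; VV[2]=max(VV[2],msg_vec) then VV[2][2]++ -> VV[2]=[0, 0, 1, 2]
Event 3: SEND 1->2: VV[1][1]++ -> VV[1]=[0, 1, 0, 0], msg_vec=[0, 1, 0, 0]; VV[2]=max(VV[2],msg_vec) then VV[2][2]++ -> VV[2]=[0, 1, 2, 2]
Event 4: SEND 1->0: VV[1][1]++ -> VV[1]=[0, 2, 0, 0], msg_vec=[0, 2, 0, 0]; VV[0]=max(VV[0],msg_vec) then VV[0][0]++ -> VV[0]=[1, 2, 0, 0]
Event 5: SEND 0->1: VV[0][0]++ -> VV[0]=[2, 2, 0, 0], msg_vec=[2, 2, 0, 0]; VV[1]=max(VV[1],msg_vec) then VV[1][1]++ -> VV[1]=[2, 3, 0, 0]
Event 6: LOCAL 0: VV[0][0]++ -> VV[0]=[3, 2, 0, 0]
Event 7: SEND 2->3: VV[2][2]++ -> VV[2]=[0, 1, 3, 2], msg_vec=[0, 1, 3, 2]; VV[3]=max(VV[3],msg_vec) then VV[3][3]++ -> VV[3]=[0, 1, 3, 3]
Event 2 stamp: [0, 0, 0, 2]
Event 6 stamp: [3, 2, 0, 0]
[0, 0, 0, 2] <= [3, 2, 0, 0]? False. Equal? False. Happens-before: False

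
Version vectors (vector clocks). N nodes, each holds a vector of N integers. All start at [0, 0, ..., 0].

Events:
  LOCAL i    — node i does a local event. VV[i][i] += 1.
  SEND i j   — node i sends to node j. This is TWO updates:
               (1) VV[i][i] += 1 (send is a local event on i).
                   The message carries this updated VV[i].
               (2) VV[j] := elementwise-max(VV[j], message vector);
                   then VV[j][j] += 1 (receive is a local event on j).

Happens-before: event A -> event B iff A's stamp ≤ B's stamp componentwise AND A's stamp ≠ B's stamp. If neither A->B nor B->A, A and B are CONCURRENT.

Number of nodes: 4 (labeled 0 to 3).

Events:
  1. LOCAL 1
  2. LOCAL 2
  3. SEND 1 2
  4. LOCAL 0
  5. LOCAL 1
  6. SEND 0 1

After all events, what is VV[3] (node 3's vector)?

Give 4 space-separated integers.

Initial: VV[0]=[0, 0, 0, 0]
Initial: VV[1]=[0, 0, 0, 0]
Initial: VV[2]=[0, 0, 0, 0]
Initial: VV[3]=[0, 0, 0, 0]
Event 1: LOCAL 1: VV[1][1]++ -> VV[1]=[0, 1, 0, 0]
Event 2: LOCAL 2: VV[2][2]++ -> VV[2]=[0, 0, 1, 0]
Event 3: SEND 1->2: VV[1][1]++ -> VV[1]=[0, 2, 0, 0], msg_vec=[0, 2, 0, 0]; VV[2]=max(VV[2],msg_vec) then VV[2][2]++ -> VV[2]=[0, 2, 2, 0]
Event 4: LOCAL 0: VV[0][0]++ -> VV[0]=[1, 0, 0, 0]
Event 5: LOCAL 1: VV[1][1]++ -> VV[1]=[0, 3, 0, 0]
Event 6: SEND 0->1: VV[0][0]++ -> VV[0]=[2, 0, 0, 0], msg_vec=[2, 0, 0, 0]; VV[1]=max(VV[1],msg_vec) then VV[1][1]++ -> VV[1]=[2, 4, 0, 0]
Final vectors: VV[0]=[2, 0, 0, 0]; VV[1]=[2, 4, 0, 0]; VV[2]=[0, 2, 2, 0]; VV[3]=[0, 0, 0, 0]

Answer: 0 0 0 0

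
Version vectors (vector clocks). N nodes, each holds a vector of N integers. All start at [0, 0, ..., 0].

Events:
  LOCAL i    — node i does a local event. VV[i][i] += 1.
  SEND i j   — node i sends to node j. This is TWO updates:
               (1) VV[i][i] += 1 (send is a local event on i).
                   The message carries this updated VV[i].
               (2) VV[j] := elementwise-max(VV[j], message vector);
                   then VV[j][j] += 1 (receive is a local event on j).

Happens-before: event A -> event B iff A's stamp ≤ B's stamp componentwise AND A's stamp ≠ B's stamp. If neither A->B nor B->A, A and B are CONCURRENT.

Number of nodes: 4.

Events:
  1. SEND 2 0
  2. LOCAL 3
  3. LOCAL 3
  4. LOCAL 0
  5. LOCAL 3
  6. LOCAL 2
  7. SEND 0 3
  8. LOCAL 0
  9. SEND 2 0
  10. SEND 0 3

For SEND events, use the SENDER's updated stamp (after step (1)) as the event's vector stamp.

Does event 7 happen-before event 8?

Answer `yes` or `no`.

Answer: yes

Derivation:
Initial: VV[0]=[0, 0, 0, 0]
Initial: VV[1]=[0, 0, 0, 0]
Initial: VV[2]=[0, 0, 0, 0]
Initial: VV[3]=[0, 0, 0, 0]
Event 1: SEND 2->0: VV[2][2]++ -> VV[2]=[0, 0, 1, 0], msg_vec=[0, 0, 1, 0]; VV[0]=max(VV[0],msg_vec) then VV[0][0]++ -> VV[0]=[1, 0, 1, 0]
Event 2: LOCAL 3: VV[3][3]++ -> VV[3]=[0, 0, 0, 1]
Event 3: LOCAL 3: VV[3][3]++ -> VV[3]=[0, 0, 0, 2]
Event 4: LOCAL 0: VV[0][0]++ -> VV[0]=[2, 0, 1, 0]
Event 5: LOCAL 3: VV[3][3]++ -> VV[3]=[0, 0, 0, 3]
Event 6: LOCAL 2: VV[2][2]++ -> VV[2]=[0, 0, 2, 0]
Event 7: SEND 0->3: VV[0][0]++ -> VV[0]=[3, 0, 1, 0], msg_vec=[3, 0, 1, 0]; VV[3]=max(VV[3],msg_vec) then VV[3][3]++ -> VV[3]=[3, 0, 1, 4]
Event 8: LOCAL 0: VV[0][0]++ -> VV[0]=[4, 0, 1, 0]
Event 9: SEND 2->0: VV[2][2]++ -> VV[2]=[0, 0, 3, 0], msg_vec=[0, 0, 3, 0]; VV[0]=max(VV[0],msg_vec) then VV[0][0]++ -> VV[0]=[5, 0, 3, 0]
Event 10: SEND 0->3: VV[0][0]++ -> VV[0]=[6, 0, 3, 0], msg_vec=[6, 0, 3, 0]; VV[3]=max(VV[3],msg_vec) then VV[3][3]++ -> VV[3]=[6, 0, 3, 5]
Event 7 stamp: [3, 0, 1, 0]
Event 8 stamp: [4, 0, 1, 0]
[3, 0, 1, 0] <= [4, 0, 1, 0]? True. Equal? False. Happens-before: True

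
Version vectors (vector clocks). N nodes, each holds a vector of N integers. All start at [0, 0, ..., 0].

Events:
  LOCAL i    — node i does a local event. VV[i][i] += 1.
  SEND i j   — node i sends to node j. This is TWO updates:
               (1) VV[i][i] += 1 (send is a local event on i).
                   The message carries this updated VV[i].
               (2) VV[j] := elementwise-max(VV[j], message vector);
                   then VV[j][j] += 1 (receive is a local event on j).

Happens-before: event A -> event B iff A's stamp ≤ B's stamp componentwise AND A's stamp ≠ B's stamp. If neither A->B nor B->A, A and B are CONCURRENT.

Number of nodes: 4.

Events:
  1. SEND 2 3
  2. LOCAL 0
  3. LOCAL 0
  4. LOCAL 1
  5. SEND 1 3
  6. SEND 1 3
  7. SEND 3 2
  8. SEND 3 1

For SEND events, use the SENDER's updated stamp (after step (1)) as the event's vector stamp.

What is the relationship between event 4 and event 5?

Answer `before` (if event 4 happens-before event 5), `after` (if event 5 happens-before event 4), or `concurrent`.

Initial: VV[0]=[0, 0, 0, 0]
Initial: VV[1]=[0, 0, 0, 0]
Initial: VV[2]=[0, 0, 0, 0]
Initial: VV[3]=[0, 0, 0, 0]
Event 1: SEND 2->3: VV[2][2]++ -> VV[2]=[0, 0, 1, 0], msg_vec=[0, 0, 1, 0]; VV[3]=max(VV[3],msg_vec) then VV[3][3]++ -> VV[3]=[0, 0, 1, 1]
Event 2: LOCAL 0: VV[0][0]++ -> VV[0]=[1, 0, 0, 0]
Event 3: LOCAL 0: VV[0][0]++ -> VV[0]=[2, 0, 0, 0]
Event 4: LOCAL 1: VV[1][1]++ -> VV[1]=[0, 1, 0, 0]
Event 5: SEND 1->3: VV[1][1]++ -> VV[1]=[0, 2, 0, 0], msg_vec=[0, 2, 0, 0]; VV[3]=max(VV[3],msg_vec) then VV[3][3]++ -> VV[3]=[0, 2, 1, 2]
Event 6: SEND 1->3: VV[1][1]++ -> VV[1]=[0, 3, 0, 0], msg_vec=[0, 3, 0, 0]; VV[3]=max(VV[3],msg_vec) then VV[3][3]++ -> VV[3]=[0, 3, 1, 3]
Event 7: SEND 3->2: VV[3][3]++ -> VV[3]=[0, 3, 1, 4], msg_vec=[0, 3, 1, 4]; VV[2]=max(VV[2],msg_vec) then VV[2][2]++ -> VV[2]=[0, 3, 2, 4]
Event 8: SEND 3->1: VV[3][3]++ -> VV[3]=[0, 3, 1, 5], msg_vec=[0, 3, 1, 5]; VV[1]=max(VV[1],msg_vec) then VV[1][1]++ -> VV[1]=[0, 4, 1, 5]
Event 4 stamp: [0, 1, 0, 0]
Event 5 stamp: [0, 2, 0, 0]
[0, 1, 0, 0] <= [0, 2, 0, 0]? True
[0, 2, 0, 0] <= [0, 1, 0, 0]? False
Relation: before

Answer: before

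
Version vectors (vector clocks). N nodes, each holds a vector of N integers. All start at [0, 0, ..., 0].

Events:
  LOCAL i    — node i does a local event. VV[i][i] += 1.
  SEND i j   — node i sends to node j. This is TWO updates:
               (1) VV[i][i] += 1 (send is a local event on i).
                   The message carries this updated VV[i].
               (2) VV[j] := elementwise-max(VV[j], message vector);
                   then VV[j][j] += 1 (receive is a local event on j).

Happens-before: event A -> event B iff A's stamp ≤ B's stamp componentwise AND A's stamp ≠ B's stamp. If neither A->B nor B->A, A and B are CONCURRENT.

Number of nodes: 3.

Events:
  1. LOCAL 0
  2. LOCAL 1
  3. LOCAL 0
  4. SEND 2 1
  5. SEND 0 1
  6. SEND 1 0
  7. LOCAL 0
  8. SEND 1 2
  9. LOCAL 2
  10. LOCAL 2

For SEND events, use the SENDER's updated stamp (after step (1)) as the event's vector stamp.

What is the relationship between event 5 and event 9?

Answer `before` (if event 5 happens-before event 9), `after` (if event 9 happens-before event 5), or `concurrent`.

Answer: before

Derivation:
Initial: VV[0]=[0, 0, 0]
Initial: VV[1]=[0, 0, 0]
Initial: VV[2]=[0, 0, 0]
Event 1: LOCAL 0: VV[0][0]++ -> VV[0]=[1, 0, 0]
Event 2: LOCAL 1: VV[1][1]++ -> VV[1]=[0, 1, 0]
Event 3: LOCAL 0: VV[0][0]++ -> VV[0]=[2, 0, 0]
Event 4: SEND 2->1: VV[2][2]++ -> VV[2]=[0, 0, 1], msg_vec=[0, 0, 1]; VV[1]=max(VV[1],msg_vec) then VV[1][1]++ -> VV[1]=[0, 2, 1]
Event 5: SEND 0->1: VV[0][0]++ -> VV[0]=[3, 0, 0], msg_vec=[3, 0, 0]; VV[1]=max(VV[1],msg_vec) then VV[1][1]++ -> VV[1]=[3, 3, 1]
Event 6: SEND 1->0: VV[1][1]++ -> VV[1]=[3, 4, 1], msg_vec=[3, 4, 1]; VV[0]=max(VV[0],msg_vec) then VV[0][0]++ -> VV[0]=[4, 4, 1]
Event 7: LOCAL 0: VV[0][0]++ -> VV[0]=[5, 4, 1]
Event 8: SEND 1->2: VV[1][1]++ -> VV[1]=[3, 5, 1], msg_vec=[3, 5, 1]; VV[2]=max(VV[2],msg_vec) then VV[2][2]++ -> VV[2]=[3, 5, 2]
Event 9: LOCAL 2: VV[2][2]++ -> VV[2]=[3, 5, 3]
Event 10: LOCAL 2: VV[2][2]++ -> VV[2]=[3, 5, 4]
Event 5 stamp: [3, 0, 0]
Event 9 stamp: [3, 5, 3]
[3, 0, 0] <= [3, 5, 3]? True
[3, 5, 3] <= [3, 0, 0]? False
Relation: before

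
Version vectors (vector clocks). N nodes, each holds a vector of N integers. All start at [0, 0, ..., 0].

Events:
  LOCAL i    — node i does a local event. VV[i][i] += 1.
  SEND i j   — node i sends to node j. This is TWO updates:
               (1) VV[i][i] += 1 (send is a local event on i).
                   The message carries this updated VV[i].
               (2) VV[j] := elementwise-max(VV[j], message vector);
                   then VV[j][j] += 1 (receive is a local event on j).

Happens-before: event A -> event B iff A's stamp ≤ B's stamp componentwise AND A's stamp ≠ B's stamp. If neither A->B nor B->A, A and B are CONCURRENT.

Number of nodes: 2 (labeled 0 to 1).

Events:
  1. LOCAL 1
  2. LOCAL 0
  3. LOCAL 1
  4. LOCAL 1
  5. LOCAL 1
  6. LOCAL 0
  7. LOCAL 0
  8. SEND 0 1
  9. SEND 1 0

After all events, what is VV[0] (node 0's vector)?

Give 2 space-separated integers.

Answer: 5 6

Derivation:
Initial: VV[0]=[0, 0]
Initial: VV[1]=[0, 0]
Event 1: LOCAL 1: VV[1][1]++ -> VV[1]=[0, 1]
Event 2: LOCAL 0: VV[0][0]++ -> VV[0]=[1, 0]
Event 3: LOCAL 1: VV[1][1]++ -> VV[1]=[0, 2]
Event 4: LOCAL 1: VV[1][1]++ -> VV[1]=[0, 3]
Event 5: LOCAL 1: VV[1][1]++ -> VV[1]=[0, 4]
Event 6: LOCAL 0: VV[0][0]++ -> VV[0]=[2, 0]
Event 7: LOCAL 0: VV[0][0]++ -> VV[0]=[3, 0]
Event 8: SEND 0->1: VV[0][0]++ -> VV[0]=[4, 0], msg_vec=[4, 0]; VV[1]=max(VV[1],msg_vec) then VV[1][1]++ -> VV[1]=[4, 5]
Event 9: SEND 1->0: VV[1][1]++ -> VV[1]=[4, 6], msg_vec=[4, 6]; VV[0]=max(VV[0],msg_vec) then VV[0][0]++ -> VV[0]=[5, 6]
Final vectors: VV[0]=[5, 6]; VV[1]=[4, 6]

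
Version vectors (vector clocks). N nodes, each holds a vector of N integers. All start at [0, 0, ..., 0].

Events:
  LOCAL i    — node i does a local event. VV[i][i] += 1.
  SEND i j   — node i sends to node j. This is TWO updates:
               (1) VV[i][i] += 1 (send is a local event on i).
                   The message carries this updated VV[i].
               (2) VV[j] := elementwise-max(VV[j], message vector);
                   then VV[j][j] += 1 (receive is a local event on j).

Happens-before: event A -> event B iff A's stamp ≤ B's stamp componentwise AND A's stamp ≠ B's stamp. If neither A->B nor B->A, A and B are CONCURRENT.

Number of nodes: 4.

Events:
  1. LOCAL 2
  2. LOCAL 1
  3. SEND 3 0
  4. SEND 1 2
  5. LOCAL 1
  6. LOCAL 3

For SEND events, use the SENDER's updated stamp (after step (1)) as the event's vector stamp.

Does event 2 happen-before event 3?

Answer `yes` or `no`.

Answer: no

Derivation:
Initial: VV[0]=[0, 0, 0, 0]
Initial: VV[1]=[0, 0, 0, 0]
Initial: VV[2]=[0, 0, 0, 0]
Initial: VV[3]=[0, 0, 0, 0]
Event 1: LOCAL 2: VV[2][2]++ -> VV[2]=[0, 0, 1, 0]
Event 2: LOCAL 1: VV[1][1]++ -> VV[1]=[0, 1, 0, 0]
Event 3: SEND 3->0: VV[3][3]++ -> VV[3]=[0, 0, 0, 1], msg_vec=[0, 0, 0, 1]; VV[0]=max(VV[0],msg_vec) then VV[0][0]++ -> VV[0]=[1, 0, 0, 1]
Event 4: SEND 1->2: VV[1][1]++ -> VV[1]=[0, 2, 0, 0], msg_vec=[0, 2, 0, 0]; VV[2]=max(VV[2],msg_vec) then VV[2][2]++ -> VV[2]=[0, 2, 2, 0]
Event 5: LOCAL 1: VV[1][1]++ -> VV[1]=[0, 3, 0, 0]
Event 6: LOCAL 3: VV[3][3]++ -> VV[3]=[0, 0, 0, 2]
Event 2 stamp: [0, 1, 0, 0]
Event 3 stamp: [0, 0, 0, 1]
[0, 1, 0, 0] <= [0, 0, 0, 1]? False. Equal? False. Happens-before: False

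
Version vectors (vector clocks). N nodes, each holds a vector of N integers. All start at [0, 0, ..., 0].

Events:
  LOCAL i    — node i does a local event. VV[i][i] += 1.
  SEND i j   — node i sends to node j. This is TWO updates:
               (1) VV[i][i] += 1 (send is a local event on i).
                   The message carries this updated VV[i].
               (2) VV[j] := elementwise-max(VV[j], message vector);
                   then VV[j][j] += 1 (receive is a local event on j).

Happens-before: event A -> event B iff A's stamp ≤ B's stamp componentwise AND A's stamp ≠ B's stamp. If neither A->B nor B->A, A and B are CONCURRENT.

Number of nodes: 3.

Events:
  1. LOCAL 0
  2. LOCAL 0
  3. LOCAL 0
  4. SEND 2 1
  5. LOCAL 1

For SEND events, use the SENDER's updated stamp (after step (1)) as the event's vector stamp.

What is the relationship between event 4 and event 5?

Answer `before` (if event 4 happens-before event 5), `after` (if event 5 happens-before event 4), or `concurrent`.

Answer: before

Derivation:
Initial: VV[0]=[0, 0, 0]
Initial: VV[1]=[0, 0, 0]
Initial: VV[2]=[0, 0, 0]
Event 1: LOCAL 0: VV[0][0]++ -> VV[0]=[1, 0, 0]
Event 2: LOCAL 0: VV[0][0]++ -> VV[0]=[2, 0, 0]
Event 3: LOCAL 0: VV[0][0]++ -> VV[0]=[3, 0, 0]
Event 4: SEND 2->1: VV[2][2]++ -> VV[2]=[0, 0, 1], msg_vec=[0, 0, 1]; VV[1]=max(VV[1],msg_vec) then VV[1][1]++ -> VV[1]=[0, 1, 1]
Event 5: LOCAL 1: VV[1][1]++ -> VV[1]=[0, 2, 1]
Event 4 stamp: [0, 0, 1]
Event 5 stamp: [0, 2, 1]
[0, 0, 1] <= [0, 2, 1]? True
[0, 2, 1] <= [0, 0, 1]? False
Relation: before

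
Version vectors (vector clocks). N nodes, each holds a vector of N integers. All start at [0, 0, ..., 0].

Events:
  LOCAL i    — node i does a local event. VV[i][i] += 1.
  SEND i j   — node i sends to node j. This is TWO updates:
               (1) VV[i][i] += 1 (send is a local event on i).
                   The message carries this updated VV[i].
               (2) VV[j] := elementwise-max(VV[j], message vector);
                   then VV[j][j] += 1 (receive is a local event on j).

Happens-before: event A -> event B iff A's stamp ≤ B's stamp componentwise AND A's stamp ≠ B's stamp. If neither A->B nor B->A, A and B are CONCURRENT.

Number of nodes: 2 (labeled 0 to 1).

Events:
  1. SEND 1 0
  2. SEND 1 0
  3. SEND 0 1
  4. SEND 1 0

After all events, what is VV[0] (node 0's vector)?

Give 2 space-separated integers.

Initial: VV[0]=[0, 0]
Initial: VV[1]=[0, 0]
Event 1: SEND 1->0: VV[1][1]++ -> VV[1]=[0, 1], msg_vec=[0, 1]; VV[0]=max(VV[0],msg_vec) then VV[0][0]++ -> VV[0]=[1, 1]
Event 2: SEND 1->0: VV[1][1]++ -> VV[1]=[0, 2], msg_vec=[0, 2]; VV[0]=max(VV[0],msg_vec) then VV[0][0]++ -> VV[0]=[2, 2]
Event 3: SEND 0->1: VV[0][0]++ -> VV[0]=[3, 2], msg_vec=[3, 2]; VV[1]=max(VV[1],msg_vec) then VV[1][1]++ -> VV[1]=[3, 3]
Event 4: SEND 1->0: VV[1][1]++ -> VV[1]=[3, 4], msg_vec=[3, 4]; VV[0]=max(VV[0],msg_vec) then VV[0][0]++ -> VV[0]=[4, 4]
Final vectors: VV[0]=[4, 4]; VV[1]=[3, 4]

Answer: 4 4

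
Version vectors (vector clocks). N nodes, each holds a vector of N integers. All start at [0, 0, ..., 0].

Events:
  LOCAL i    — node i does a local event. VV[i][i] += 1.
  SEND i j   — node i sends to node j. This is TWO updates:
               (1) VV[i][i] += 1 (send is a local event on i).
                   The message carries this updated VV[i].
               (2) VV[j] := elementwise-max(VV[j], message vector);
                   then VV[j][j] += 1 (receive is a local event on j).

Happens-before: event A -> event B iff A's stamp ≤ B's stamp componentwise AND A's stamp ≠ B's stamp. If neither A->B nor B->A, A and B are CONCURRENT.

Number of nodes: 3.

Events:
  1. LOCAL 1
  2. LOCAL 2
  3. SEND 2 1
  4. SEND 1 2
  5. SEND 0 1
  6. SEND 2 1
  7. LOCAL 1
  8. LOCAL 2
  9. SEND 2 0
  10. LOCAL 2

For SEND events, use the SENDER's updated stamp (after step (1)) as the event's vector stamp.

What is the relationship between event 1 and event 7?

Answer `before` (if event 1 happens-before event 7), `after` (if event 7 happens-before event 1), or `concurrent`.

Answer: before

Derivation:
Initial: VV[0]=[0, 0, 0]
Initial: VV[1]=[0, 0, 0]
Initial: VV[2]=[0, 0, 0]
Event 1: LOCAL 1: VV[1][1]++ -> VV[1]=[0, 1, 0]
Event 2: LOCAL 2: VV[2][2]++ -> VV[2]=[0, 0, 1]
Event 3: SEND 2->1: VV[2][2]++ -> VV[2]=[0, 0, 2], msg_vec=[0, 0, 2]; VV[1]=max(VV[1],msg_vec) then VV[1][1]++ -> VV[1]=[0, 2, 2]
Event 4: SEND 1->2: VV[1][1]++ -> VV[1]=[0, 3, 2], msg_vec=[0, 3, 2]; VV[2]=max(VV[2],msg_vec) then VV[2][2]++ -> VV[2]=[0, 3, 3]
Event 5: SEND 0->1: VV[0][0]++ -> VV[0]=[1, 0, 0], msg_vec=[1, 0, 0]; VV[1]=max(VV[1],msg_vec) then VV[1][1]++ -> VV[1]=[1, 4, 2]
Event 6: SEND 2->1: VV[2][2]++ -> VV[2]=[0, 3, 4], msg_vec=[0, 3, 4]; VV[1]=max(VV[1],msg_vec) then VV[1][1]++ -> VV[1]=[1, 5, 4]
Event 7: LOCAL 1: VV[1][1]++ -> VV[1]=[1, 6, 4]
Event 8: LOCAL 2: VV[2][2]++ -> VV[2]=[0, 3, 5]
Event 9: SEND 2->0: VV[2][2]++ -> VV[2]=[0, 3, 6], msg_vec=[0, 3, 6]; VV[0]=max(VV[0],msg_vec) then VV[0][0]++ -> VV[0]=[2, 3, 6]
Event 10: LOCAL 2: VV[2][2]++ -> VV[2]=[0, 3, 7]
Event 1 stamp: [0, 1, 0]
Event 7 stamp: [1, 6, 4]
[0, 1, 0] <= [1, 6, 4]? True
[1, 6, 4] <= [0, 1, 0]? False
Relation: before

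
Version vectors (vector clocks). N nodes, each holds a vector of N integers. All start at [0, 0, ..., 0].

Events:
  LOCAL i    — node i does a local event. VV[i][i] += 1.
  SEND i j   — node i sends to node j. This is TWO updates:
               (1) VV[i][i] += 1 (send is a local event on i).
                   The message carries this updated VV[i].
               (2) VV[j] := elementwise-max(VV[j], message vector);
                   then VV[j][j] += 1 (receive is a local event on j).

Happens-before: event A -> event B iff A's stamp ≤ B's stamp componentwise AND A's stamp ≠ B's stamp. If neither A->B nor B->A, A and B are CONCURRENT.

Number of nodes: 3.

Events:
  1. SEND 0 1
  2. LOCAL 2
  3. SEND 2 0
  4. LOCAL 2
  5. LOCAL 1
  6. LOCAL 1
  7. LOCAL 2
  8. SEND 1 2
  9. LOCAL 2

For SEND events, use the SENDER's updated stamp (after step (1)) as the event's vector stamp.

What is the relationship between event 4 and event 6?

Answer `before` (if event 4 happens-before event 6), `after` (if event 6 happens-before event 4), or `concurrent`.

Answer: concurrent

Derivation:
Initial: VV[0]=[0, 0, 0]
Initial: VV[1]=[0, 0, 0]
Initial: VV[2]=[0, 0, 0]
Event 1: SEND 0->1: VV[0][0]++ -> VV[0]=[1, 0, 0], msg_vec=[1, 0, 0]; VV[1]=max(VV[1],msg_vec) then VV[1][1]++ -> VV[1]=[1, 1, 0]
Event 2: LOCAL 2: VV[2][2]++ -> VV[2]=[0, 0, 1]
Event 3: SEND 2->0: VV[2][2]++ -> VV[2]=[0, 0, 2], msg_vec=[0, 0, 2]; VV[0]=max(VV[0],msg_vec) then VV[0][0]++ -> VV[0]=[2, 0, 2]
Event 4: LOCAL 2: VV[2][2]++ -> VV[2]=[0, 0, 3]
Event 5: LOCAL 1: VV[1][1]++ -> VV[1]=[1, 2, 0]
Event 6: LOCAL 1: VV[1][1]++ -> VV[1]=[1, 3, 0]
Event 7: LOCAL 2: VV[2][2]++ -> VV[2]=[0, 0, 4]
Event 8: SEND 1->2: VV[1][1]++ -> VV[1]=[1, 4, 0], msg_vec=[1, 4, 0]; VV[2]=max(VV[2],msg_vec) then VV[2][2]++ -> VV[2]=[1, 4, 5]
Event 9: LOCAL 2: VV[2][2]++ -> VV[2]=[1, 4, 6]
Event 4 stamp: [0, 0, 3]
Event 6 stamp: [1, 3, 0]
[0, 0, 3] <= [1, 3, 0]? False
[1, 3, 0] <= [0, 0, 3]? False
Relation: concurrent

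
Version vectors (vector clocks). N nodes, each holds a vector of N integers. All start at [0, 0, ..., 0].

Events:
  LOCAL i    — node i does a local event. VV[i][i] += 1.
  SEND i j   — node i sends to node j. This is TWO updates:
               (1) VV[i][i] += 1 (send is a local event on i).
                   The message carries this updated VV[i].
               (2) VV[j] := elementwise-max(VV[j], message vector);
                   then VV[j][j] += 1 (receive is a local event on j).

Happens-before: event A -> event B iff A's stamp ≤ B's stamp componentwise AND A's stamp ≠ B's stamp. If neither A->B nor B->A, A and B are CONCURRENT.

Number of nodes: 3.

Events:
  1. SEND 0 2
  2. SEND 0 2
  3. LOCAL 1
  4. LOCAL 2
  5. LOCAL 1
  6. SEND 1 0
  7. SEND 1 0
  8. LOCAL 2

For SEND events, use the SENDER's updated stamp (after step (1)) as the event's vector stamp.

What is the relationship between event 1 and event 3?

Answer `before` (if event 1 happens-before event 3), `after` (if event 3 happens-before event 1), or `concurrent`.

Initial: VV[0]=[0, 0, 0]
Initial: VV[1]=[0, 0, 0]
Initial: VV[2]=[0, 0, 0]
Event 1: SEND 0->2: VV[0][0]++ -> VV[0]=[1, 0, 0], msg_vec=[1, 0, 0]; VV[2]=max(VV[2],msg_vec) then VV[2][2]++ -> VV[2]=[1, 0, 1]
Event 2: SEND 0->2: VV[0][0]++ -> VV[0]=[2, 0, 0], msg_vec=[2, 0, 0]; VV[2]=max(VV[2],msg_vec) then VV[2][2]++ -> VV[2]=[2, 0, 2]
Event 3: LOCAL 1: VV[1][1]++ -> VV[1]=[0, 1, 0]
Event 4: LOCAL 2: VV[2][2]++ -> VV[2]=[2, 0, 3]
Event 5: LOCAL 1: VV[1][1]++ -> VV[1]=[0, 2, 0]
Event 6: SEND 1->0: VV[1][1]++ -> VV[1]=[0, 3, 0], msg_vec=[0, 3, 0]; VV[0]=max(VV[0],msg_vec) then VV[0][0]++ -> VV[0]=[3, 3, 0]
Event 7: SEND 1->0: VV[1][1]++ -> VV[1]=[0, 4, 0], msg_vec=[0, 4, 0]; VV[0]=max(VV[0],msg_vec) then VV[0][0]++ -> VV[0]=[4, 4, 0]
Event 8: LOCAL 2: VV[2][2]++ -> VV[2]=[2, 0, 4]
Event 1 stamp: [1, 0, 0]
Event 3 stamp: [0, 1, 0]
[1, 0, 0] <= [0, 1, 0]? False
[0, 1, 0] <= [1, 0, 0]? False
Relation: concurrent

Answer: concurrent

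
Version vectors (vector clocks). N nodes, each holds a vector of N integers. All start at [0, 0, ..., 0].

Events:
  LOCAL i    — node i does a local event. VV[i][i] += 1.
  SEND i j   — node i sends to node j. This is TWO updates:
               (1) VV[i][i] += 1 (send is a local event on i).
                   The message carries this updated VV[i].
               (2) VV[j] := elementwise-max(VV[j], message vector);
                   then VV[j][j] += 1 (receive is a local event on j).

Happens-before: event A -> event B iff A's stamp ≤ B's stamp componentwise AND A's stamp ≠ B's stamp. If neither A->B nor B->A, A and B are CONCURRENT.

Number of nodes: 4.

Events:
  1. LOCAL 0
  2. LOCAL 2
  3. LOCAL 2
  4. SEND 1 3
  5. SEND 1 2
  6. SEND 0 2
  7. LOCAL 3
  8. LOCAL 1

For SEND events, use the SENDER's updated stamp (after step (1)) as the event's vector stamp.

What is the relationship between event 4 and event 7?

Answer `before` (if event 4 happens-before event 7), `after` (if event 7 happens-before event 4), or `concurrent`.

Answer: before

Derivation:
Initial: VV[0]=[0, 0, 0, 0]
Initial: VV[1]=[0, 0, 0, 0]
Initial: VV[2]=[0, 0, 0, 0]
Initial: VV[3]=[0, 0, 0, 0]
Event 1: LOCAL 0: VV[0][0]++ -> VV[0]=[1, 0, 0, 0]
Event 2: LOCAL 2: VV[2][2]++ -> VV[2]=[0, 0, 1, 0]
Event 3: LOCAL 2: VV[2][2]++ -> VV[2]=[0, 0, 2, 0]
Event 4: SEND 1->3: VV[1][1]++ -> VV[1]=[0, 1, 0, 0], msg_vec=[0, 1, 0, 0]; VV[3]=max(VV[3],msg_vec) then VV[3][3]++ -> VV[3]=[0, 1, 0, 1]
Event 5: SEND 1->2: VV[1][1]++ -> VV[1]=[0, 2, 0, 0], msg_vec=[0, 2, 0, 0]; VV[2]=max(VV[2],msg_vec) then VV[2][2]++ -> VV[2]=[0, 2, 3, 0]
Event 6: SEND 0->2: VV[0][0]++ -> VV[0]=[2, 0, 0, 0], msg_vec=[2, 0, 0, 0]; VV[2]=max(VV[2],msg_vec) then VV[2][2]++ -> VV[2]=[2, 2, 4, 0]
Event 7: LOCAL 3: VV[3][3]++ -> VV[3]=[0, 1, 0, 2]
Event 8: LOCAL 1: VV[1][1]++ -> VV[1]=[0, 3, 0, 0]
Event 4 stamp: [0, 1, 0, 0]
Event 7 stamp: [0, 1, 0, 2]
[0, 1, 0, 0] <= [0, 1, 0, 2]? True
[0, 1, 0, 2] <= [0, 1, 0, 0]? False
Relation: before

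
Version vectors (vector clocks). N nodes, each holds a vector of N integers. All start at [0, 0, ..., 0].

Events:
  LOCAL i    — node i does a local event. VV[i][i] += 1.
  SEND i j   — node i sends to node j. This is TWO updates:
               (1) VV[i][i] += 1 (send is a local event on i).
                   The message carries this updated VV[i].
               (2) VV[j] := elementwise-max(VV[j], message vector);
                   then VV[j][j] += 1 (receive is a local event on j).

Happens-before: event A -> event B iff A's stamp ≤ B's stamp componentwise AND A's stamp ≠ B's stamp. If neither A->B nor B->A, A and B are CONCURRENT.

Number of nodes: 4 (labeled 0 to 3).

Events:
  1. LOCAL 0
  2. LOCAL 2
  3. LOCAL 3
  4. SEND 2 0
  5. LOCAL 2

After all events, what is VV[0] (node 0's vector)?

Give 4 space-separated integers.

Answer: 2 0 2 0

Derivation:
Initial: VV[0]=[0, 0, 0, 0]
Initial: VV[1]=[0, 0, 0, 0]
Initial: VV[2]=[0, 0, 0, 0]
Initial: VV[3]=[0, 0, 0, 0]
Event 1: LOCAL 0: VV[0][0]++ -> VV[0]=[1, 0, 0, 0]
Event 2: LOCAL 2: VV[2][2]++ -> VV[2]=[0, 0, 1, 0]
Event 3: LOCAL 3: VV[3][3]++ -> VV[3]=[0, 0, 0, 1]
Event 4: SEND 2->0: VV[2][2]++ -> VV[2]=[0, 0, 2, 0], msg_vec=[0, 0, 2, 0]; VV[0]=max(VV[0],msg_vec) then VV[0][0]++ -> VV[0]=[2, 0, 2, 0]
Event 5: LOCAL 2: VV[2][2]++ -> VV[2]=[0, 0, 3, 0]
Final vectors: VV[0]=[2, 0, 2, 0]; VV[1]=[0, 0, 0, 0]; VV[2]=[0, 0, 3, 0]; VV[3]=[0, 0, 0, 1]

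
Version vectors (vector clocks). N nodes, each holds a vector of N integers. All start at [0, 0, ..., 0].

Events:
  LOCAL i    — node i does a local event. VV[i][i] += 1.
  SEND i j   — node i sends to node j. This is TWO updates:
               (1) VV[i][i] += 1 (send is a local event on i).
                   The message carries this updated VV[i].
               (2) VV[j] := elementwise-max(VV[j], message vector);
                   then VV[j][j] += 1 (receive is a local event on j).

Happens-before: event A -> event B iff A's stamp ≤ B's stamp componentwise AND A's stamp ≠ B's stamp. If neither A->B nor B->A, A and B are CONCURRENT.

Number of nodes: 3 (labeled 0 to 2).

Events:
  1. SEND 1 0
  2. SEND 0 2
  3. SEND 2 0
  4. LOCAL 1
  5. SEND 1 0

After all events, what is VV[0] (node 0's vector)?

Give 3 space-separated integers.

Initial: VV[0]=[0, 0, 0]
Initial: VV[1]=[0, 0, 0]
Initial: VV[2]=[0, 0, 0]
Event 1: SEND 1->0: VV[1][1]++ -> VV[1]=[0, 1, 0], msg_vec=[0, 1, 0]; VV[0]=max(VV[0],msg_vec) then VV[0][0]++ -> VV[0]=[1, 1, 0]
Event 2: SEND 0->2: VV[0][0]++ -> VV[0]=[2, 1, 0], msg_vec=[2, 1, 0]; VV[2]=max(VV[2],msg_vec) then VV[2][2]++ -> VV[2]=[2, 1, 1]
Event 3: SEND 2->0: VV[2][2]++ -> VV[2]=[2, 1, 2], msg_vec=[2, 1, 2]; VV[0]=max(VV[0],msg_vec) then VV[0][0]++ -> VV[0]=[3, 1, 2]
Event 4: LOCAL 1: VV[1][1]++ -> VV[1]=[0, 2, 0]
Event 5: SEND 1->0: VV[1][1]++ -> VV[1]=[0, 3, 0], msg_vec=[0, 3, 0]; VV[0]=max(VV[0],msg_vec) then VV[0][0]++ -> VV[0]=[4, 3, 2]
Final vectors: VV[0]=[4, 3, 2]; VV[1]=[0, 3, 0]; VV[2]=[2, 1, 2]

Answer: 4 3 2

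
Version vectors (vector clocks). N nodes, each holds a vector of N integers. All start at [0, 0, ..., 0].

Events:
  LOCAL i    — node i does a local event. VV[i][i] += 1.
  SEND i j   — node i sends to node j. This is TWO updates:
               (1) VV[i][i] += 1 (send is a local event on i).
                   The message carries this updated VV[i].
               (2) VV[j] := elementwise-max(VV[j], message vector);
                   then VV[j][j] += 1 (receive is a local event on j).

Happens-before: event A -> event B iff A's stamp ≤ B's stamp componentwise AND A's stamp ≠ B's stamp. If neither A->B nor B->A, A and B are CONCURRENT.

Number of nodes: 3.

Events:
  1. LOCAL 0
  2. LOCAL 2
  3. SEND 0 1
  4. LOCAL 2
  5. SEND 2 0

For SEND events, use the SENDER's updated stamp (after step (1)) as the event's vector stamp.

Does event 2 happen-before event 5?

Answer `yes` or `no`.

Initial: VV[0]=[0, 0, 0]
Initial: VV[1]=[0, 0, 0]
Initial: VV[2]=[0, 0, 0]
Event 1: LOCAL 0: VV[0][0]++ -> VV[0]=[1, 0, 0]
Event 2: LOCAL 2: VV[2][2]++ -> VV[2]=[0, 0, 1]
Event 3: SEND 0->1: VV[0][0]++ -> VV[0]=[2, 0, 0], msg_vec=[2, 0, 0]; VV[1]=max(VV[1],msg_vec) then VV[1][1]++ -> VV[1]=[2, 1, 0]
Event 4: LOCAL 2: VV[2][2]++ -> VV[2]=[0, 0, 2]
Event 5: SEND 2->0: VV[2][2]++ -> VV[2]=[0, 0, 3], msg_vec=[0, 0, 3]; VV[0]=max(VV[0],msg_vec) then VV[0][0]++ -> VV[0]=[3, 0, 3]
Event 2 stamp: [0, 0, 1]
Event 5 stamp: [0, 0, 3]
[0, 0, 1] <= [0, 0, 3]? True. Equal? False. Happens-before: True

Answer: yes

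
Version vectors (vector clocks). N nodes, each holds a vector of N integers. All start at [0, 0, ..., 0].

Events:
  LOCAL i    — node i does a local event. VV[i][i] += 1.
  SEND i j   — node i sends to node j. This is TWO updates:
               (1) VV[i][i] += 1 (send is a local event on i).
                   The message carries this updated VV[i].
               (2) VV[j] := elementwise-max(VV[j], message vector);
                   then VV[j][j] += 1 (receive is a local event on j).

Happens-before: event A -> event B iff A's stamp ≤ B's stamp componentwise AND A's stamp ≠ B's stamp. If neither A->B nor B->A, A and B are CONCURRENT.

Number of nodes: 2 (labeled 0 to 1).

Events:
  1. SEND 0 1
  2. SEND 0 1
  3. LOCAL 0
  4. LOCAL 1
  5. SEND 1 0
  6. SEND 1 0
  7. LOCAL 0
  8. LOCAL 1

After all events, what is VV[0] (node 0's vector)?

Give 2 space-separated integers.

Initial: VV[0]=[0, 0]
Initial: VV[1]=[0, 0]
Event 1: SEND 0->1: VV[0][0]++ -> VV[0]=[1, 0], msg_vec=[1, 0]; VV[1]=max(VV[1],msg_vec) then VV[1][1]++ -> VV[1]=[1, 1]
Event 2: SEND 0->1: VV[0][0]++ -> VV[0]=[2, 0], msg_vec=[2, 0]; VV[1]=max(VV[1],msg_vec) then VV[1][1]++ -> VV[1]=[2, 2]
Event 3: LOCAL 0: VV[0][0]++ -> VV[0]=[3, 0]
Event 4: LOCAL 1: VV[1][1]++ -> VV[1]=[2, 3]
Event 5: SEND 1->0: VV[1][1]++ -> VV[1]=[2, 4], msg_vec=[2, 4]; VV[0]=max(VV[0],msg_vec) then VV[0][0]++ -> VV[0]=[4, 4]
Event 6: SEND 1->0: VV[1][1]++ -> VV[1]=[2, 5], msg_vec=[2, 5]; VV[0]=max(VV[0],msg_vec) then VV[0][0]++ -> VV[0]=[5, 5]
Event 7: LOCAL 0: VV[0][0]++ -> VV[0]=[6, 5]
Event 8: LOCAL 1: VV[1][1]++ -> VV[1]=[2, 6]
Final vectors: VV[0]=[6, 5]; VV[1]=[2, 6]

Answer: 6 5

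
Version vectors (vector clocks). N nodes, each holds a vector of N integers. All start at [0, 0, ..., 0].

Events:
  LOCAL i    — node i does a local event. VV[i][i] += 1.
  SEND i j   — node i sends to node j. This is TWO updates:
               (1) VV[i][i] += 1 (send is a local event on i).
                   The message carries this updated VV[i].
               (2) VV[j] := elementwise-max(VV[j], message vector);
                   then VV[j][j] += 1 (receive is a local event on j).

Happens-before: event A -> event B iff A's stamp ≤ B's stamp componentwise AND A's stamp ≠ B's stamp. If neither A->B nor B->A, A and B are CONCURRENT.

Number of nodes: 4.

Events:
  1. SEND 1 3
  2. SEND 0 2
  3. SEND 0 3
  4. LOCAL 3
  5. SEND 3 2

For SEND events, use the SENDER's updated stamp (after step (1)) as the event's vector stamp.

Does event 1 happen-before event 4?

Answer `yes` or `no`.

Initial: VV[0]=[0, 0, 0, 0]
Initial: VV[1]=[0, 0, 0, 0]
Initial: VV[2]=[0, 0, 0, 0]
Initial: VV[3]=[0, 0, 0, 0]
Event 1: SEND 1->3: VV[1][1]++ -> VV[1]=[0, 1, 0, 0], msg_vec=[0, 1, 0, 0]; VV[3]=max(VV[3],msg_vec) then VV[3][3]++ -> VV[3]=[0, 1, 0, 1]
Event 2: SEND 0->2: VV[0][0]++ -> VV[0]=[1, 0, 0, 0], msg_vec=[1, 0, 0, 0]; VV[2]=max(VV[2],msg_vec) then VV[2][2]++ -> VV[2]=[1, 0, 1, 0]
Event 3: SEND 0->3: VV[0][0]++ -> VV[0]=[2, 0, 0, 0], msg_vec=[2, 0, 0, 0]; VV[3]=max(VV[3],msg_vec) then VV[3][3]++ -> VV[3]=[2, 1, 0, 2]
Event 4: LOCAL 3: VV[3][3]++ -> VV[3]=[2, 1, 0, 3]
Event 5: SEND 3->2: VV[3][3]++ -> VV[3]=[2, 1, 0, 4], msg_vec=[2, 1, 0, 4]; VV[2]=max(VV[2],msg_vec) then VV[2][2]++ -> VV[2]=[2, 1, 2, 4]
Event 1 stamp: [0, 1, 0, 0]
Event 4 stamp: [2, 1, 0, 3]
[0, 1, 0, 0] <= [2, 1, 0, 3]? True. Equal? False. Happens-before: True

Answer: yes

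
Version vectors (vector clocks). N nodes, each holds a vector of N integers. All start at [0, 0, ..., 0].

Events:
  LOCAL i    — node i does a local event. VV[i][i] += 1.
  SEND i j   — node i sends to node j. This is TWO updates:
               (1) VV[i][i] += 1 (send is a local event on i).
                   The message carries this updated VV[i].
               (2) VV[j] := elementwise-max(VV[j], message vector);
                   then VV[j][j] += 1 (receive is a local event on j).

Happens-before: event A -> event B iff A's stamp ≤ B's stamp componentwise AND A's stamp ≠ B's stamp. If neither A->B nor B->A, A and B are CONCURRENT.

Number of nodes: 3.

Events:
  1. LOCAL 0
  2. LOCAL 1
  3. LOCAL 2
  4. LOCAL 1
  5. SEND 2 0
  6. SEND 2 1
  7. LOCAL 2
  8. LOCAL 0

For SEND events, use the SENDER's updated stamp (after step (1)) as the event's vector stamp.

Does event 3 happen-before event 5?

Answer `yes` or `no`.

Initial: VV[0]=[0, 0, 0]
Initial: VV[1]=[0, 0, 0]
Initial: VV[2]=[0, 0, 0]
Event 1: LOCAL 0: VV[0][0]++ -> VV[0]=[1, 0, 0]
Event 2: LOCAL 1: VV[1][1]++ -> VV[1]=[0, 1, 0]
Event 3: LOCAL 2: VV[2][2]++ -> VV[2]=[0, 0, 1]
Event 4: LOCAL 1: VV[1][1]++ -> VV[1]=[0, 2, 0]
Event 5: SEND 2->0: VV[2][2]++ -> VV[2]=[0, 0, 2], msg_vec=[0, 0, 2]; VV[0]=max(VV[0],msg_vec) then VV[0][0]++ -> VV[0]=[2, 0, 2]
Event 6: SEND 2->1: VV[2][2]++ -> VV[2]=[0, 0, 3], msg_vec=[0, 0, 3]; VV[1]=max(VV[1],msg_vec) then VV[1][1]++ -> VV[1]=[0, 3, 3]
Event 7: LOCAL 2: VV[2][2]++ -> VV[2]=[0, 0, 4]
Event 8: LOCAL 0: VV[0][0]++ -> VV[0]=[3, 0, 2]
Event 3 stamp: [0, 0, 1]
Event 5 stamp: [0, 0, 2]
[0, 0, 1] <= [0, 0, 2]? True. Equal? False. Happens-before: True

Answer: yes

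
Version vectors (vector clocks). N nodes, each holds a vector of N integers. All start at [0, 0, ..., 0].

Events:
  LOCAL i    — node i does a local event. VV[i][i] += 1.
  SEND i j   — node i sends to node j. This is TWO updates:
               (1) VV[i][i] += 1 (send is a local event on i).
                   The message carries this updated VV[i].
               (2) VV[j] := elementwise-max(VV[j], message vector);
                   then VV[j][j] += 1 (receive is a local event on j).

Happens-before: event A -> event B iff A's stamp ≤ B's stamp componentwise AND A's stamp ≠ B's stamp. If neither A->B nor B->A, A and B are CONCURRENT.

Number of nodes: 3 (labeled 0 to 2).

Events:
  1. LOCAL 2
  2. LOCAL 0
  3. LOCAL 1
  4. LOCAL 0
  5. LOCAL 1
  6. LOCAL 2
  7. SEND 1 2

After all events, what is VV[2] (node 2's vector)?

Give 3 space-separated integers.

Answer: 0 3 3

Derivation:
Initial: VV[0]=[0, 0, 0]
Initial: VV[1]=[0, 0, 0]
Initial: VV[2]=[0, 0, 0]
Event 1: LOCAL 2: VV[2][2]++ -> VV[2]=[0, 0, 1]
Event 2: LOCAL 0: VV[0][0]++ -> VV[0]=[1, 0, 0]
Event 3: LOCAL 1: VV[1][1]++ -> VV[1]=[0, 1, 0]
Event 4: LOCAL 0: VV[0][0]++ -> VV[0]=[2, 0, 0]
Event 5: LOCAL 1: VV[1][1]++ -> VV[1]=[0, 2, 0]
Event 6: LOCAL 2: VV[2][2]++ -> VV[2]=[0, 0, 2]
Event 7: SEND 1->2: VV[1][1]++ -> VV[1]=[0, 3, 0], msg_vec=[0, 3, 0]; VV[2]=max(VV[2],msg_vec) then VV[2][2]++ -> VV[2]=[0, 3, 3]
Final vectors: VV[0]=[2, 0, 0]; VV[1]=[0, 3, 0]; VV[2]=[0, 3, 3]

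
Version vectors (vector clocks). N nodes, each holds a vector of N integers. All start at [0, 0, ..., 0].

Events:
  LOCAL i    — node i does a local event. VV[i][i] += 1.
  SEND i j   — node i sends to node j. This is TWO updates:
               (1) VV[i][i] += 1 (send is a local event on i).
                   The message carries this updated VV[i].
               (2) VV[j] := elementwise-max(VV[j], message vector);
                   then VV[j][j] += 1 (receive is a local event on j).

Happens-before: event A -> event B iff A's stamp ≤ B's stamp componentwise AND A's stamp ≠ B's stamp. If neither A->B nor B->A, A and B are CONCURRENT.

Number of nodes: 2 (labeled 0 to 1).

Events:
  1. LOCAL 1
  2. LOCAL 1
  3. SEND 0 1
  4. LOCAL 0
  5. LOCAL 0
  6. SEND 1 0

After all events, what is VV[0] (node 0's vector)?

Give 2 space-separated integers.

Answer: 4 4

Derivation:
Initial: VV[0]=[0, 0]
Initial: VV[1]=[0, 0]
Event 1: LOCAL 1: VV[1][1]++ -> VV[1]=[0, 1]
Event 2: LOCAL 1: VV[1][1]++ -> VV[1]=[0, 2]
Event 3: SEND 0->1: VV[0][0]++ -> VV[0]=[1, 0], msg_vec=[1, 0]; VV[1]=max(VV[1],msg_vec) then VV[1][1]++ -> VV[1]=[1, 3]
Event 4: LOCAL 0: VV[0][0]++ -> VV[0]=[2, 0]
Event 5: LOCAL 0: VV[0][0]++ -> VV[0]=[3, 0]
Event 6: SEND 1->0: VV[1][1]++ -> VV[1]=[1, 4], msg_vec=[1, 4]; VV[0]=max(VV[0],msg_vec) then VV[0][0]++ -> VV[0]=[4, 4]
Final vectors: VV[0]=[4, 4]; VV[1]=[1, 4]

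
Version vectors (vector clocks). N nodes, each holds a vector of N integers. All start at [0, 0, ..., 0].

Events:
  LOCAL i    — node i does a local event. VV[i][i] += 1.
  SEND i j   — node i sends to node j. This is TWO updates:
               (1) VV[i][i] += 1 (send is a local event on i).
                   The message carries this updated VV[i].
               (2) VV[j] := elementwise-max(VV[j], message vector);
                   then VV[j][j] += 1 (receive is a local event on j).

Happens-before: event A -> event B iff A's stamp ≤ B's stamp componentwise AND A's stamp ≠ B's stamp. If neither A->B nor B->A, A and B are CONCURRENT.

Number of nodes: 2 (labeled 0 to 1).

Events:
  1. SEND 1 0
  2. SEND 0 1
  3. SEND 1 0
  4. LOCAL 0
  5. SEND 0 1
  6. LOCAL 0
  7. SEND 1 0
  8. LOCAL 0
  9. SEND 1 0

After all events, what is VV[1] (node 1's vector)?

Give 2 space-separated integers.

Initial: VV[0]=[0, 0]
Initial: VV[1]=[0, 0]
Event 1: SEND 1->0: VV[1][1]++ -> VV[1]=[0, 1], msg_vec=[0, 1]; VV[0]=max(VV[0],msg_vec) then VV[0][0]++ -> VV[0]=[1, 1]
Event 2: SEND 0->1: VV[0][0]++ -> VV[0]=[2, 1], msg_vec=[2, 1]; VV[1]=max(VV[1],msg_vec) then VV[1][1]++ -> VV[1]=[2, 2]
Event 3: SEND 1->0: VV[1][1]++ -> VV[1]=[2, 3], msg_vec=[2, 3]; VV[0]=max(VV[0],msg_vec) then VV[0][0]++ -> VV[0]=[3, 3]
Event 4: LOCAL 0: VV[0][0]++ -> VV[0]=[4, 3]
Event 5: SEND 0->1: VV[0][0]++ -> VV[0]=[5, 3], msg_vec=[5, 3]; VV[1]=max(VV[1],msg_vec) then VV[1][1]++ -> VV[1]=[5, 4]
Event 6: LOCAL 0: VV[0][0]++ -> VV[0]=[6, 3]
Event 7: SEND 1->0: VV[1][1]++ -> VV[1]=[5, 5], msg_vec=[5, 5]; VV[0]=max(VV[0],msg_vec) then VV[0][0]++ -> VV[0]=[7, 5]
Event 8: LOCAL 0: VV[0][0]++ -> VV[0]=[8, 5]
Event 9: SEND 1->0: VV[1][1]++ -> VV[1]=[5, 6], msg_vec=[5, 6]; VV[0]=max(VV[0],msg_vec) then VV[0][0]++ -> VV[0]=[9, 6]
Final vectors: VV[0]=[9, 6]; VV[1]=[5, 6]

Answer: 5 6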